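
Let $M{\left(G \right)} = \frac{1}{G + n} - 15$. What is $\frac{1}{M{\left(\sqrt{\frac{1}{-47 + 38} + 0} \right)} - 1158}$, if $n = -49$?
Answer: $- \frac{8449657}{9911620095} + \frac{i}{9911620095} \approx -0.0008525 + 1.0089 \cdot 10^{-10} i$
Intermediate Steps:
$M{\left(G \right)} = -15 + \frac{1}{-49 + G}$ ($M{\left(G \right)} = \frac{1}{G - 49} - 15 = \frac{1}{-49 + G} - 15 = -15 + \frac{1}{-49 + G}$)
$\frac{1}{M{\left(\sqrt{\frac{1}{-47 + 38} + 0} \right)} - 1158} = \frac{1}{\frac{736 - 15 \sqrt{\frac{1}{-47 + 38} + 0}}{-49 + \sqrt{\frac{1}{-47 + 38} + 0}} - 1158} = \frac{1}{\frac{736 - 15 \sqrt{\frac{1}{-9} + 0}}{-49 + \sqrt{\frac{1}{-9} + 0}} - 1158} = \frac{1}{\frac{736 - 15 \sqrt{- \frac{1}{9} + 0}}{-49 + \sqrt{- \frac{1}{9} + 0}} - 1158} = \frac{1}{\frac{736 - 15 \sqrt{- \frac{1}{9}}}{-49 + \sqrt{- \frac{1}{9}}} - 1158} = \frac{1}{\frac{736 - 15 \frac{i}{3}}{-49 + \frac{i}{3}} - 1158} = \frac{1}{\frac{9 \left(-49 - \frac{i}{3}\right)}{21610} \left(736 - 5 i\right) - 1158} = \frac{1}{\frac{9 \left(-49 - \frac{i}{3}\right) \left(736 - 5 i\right)}{21610} - 1158} = \frac{1}{-1158 + \frac{9 \left(-49 - \frac{i}{3}\right) \left(736 - 5 i\right)}{21610}}$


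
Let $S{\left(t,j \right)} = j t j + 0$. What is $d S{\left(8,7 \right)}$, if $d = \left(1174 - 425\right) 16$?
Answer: $4697728$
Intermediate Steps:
$S{\left(t,j \right)} = t j^{2}$ ($S{\left(t,j \right)} = t j^{2} + 0 = t j^{2}$)
$d = 11984$ ($d = 749 \cdot 16 = 11984$)
$d S{\left(8,7 \right)} = 11984 \cdot 8 \cdot 7^{2} = 11984 \cdot 8 \cdot 49 = 11984 \cdot 392 = 4697728$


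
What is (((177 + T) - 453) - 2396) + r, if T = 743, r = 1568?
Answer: -361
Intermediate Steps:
(((177 + T) - 453) - 2396) + r = (((177 + 743) - 453) - 2396) + 1568 = ((920 - 453) - 2396) + 1568 = (467 - 2396) + 1568 = -1929 + 1568 = -361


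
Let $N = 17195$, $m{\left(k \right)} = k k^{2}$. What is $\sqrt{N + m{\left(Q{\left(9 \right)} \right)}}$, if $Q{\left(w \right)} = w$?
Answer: $2 \sqrt{4481} \approx 133.88$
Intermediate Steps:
$m{\left(k \right)} = k^{3}$
$\sqrt{N + m{\left(Q{\left(9 \right)} \right)}} = \sqrt{17195 + 9^{3}} = \sqrt{17195 + 729} = \sqrt{17924} = 2 \sqrt{4481}$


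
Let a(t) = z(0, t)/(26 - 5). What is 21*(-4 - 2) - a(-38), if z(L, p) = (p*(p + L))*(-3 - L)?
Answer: 562/7 ≈ 80.286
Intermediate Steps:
z(L, p) = p*(-3 - L)*(L + p) (z(L, p) = (p*(L + p))*(-3 - L) = p*(-3 - L)*(L + p))
a(t) = -t²/7 (a(t) = (-t*(0² + 3*0 + 3*t + 0*t))/(26 - 5) = -t*(0 + 0 + 3*t + 0)/21 = -t*3*t*(1/21) = -3*t²*(1/21) = -t²/7)
21*(-4 - 2) - a(-38) = 21*(-4 - 2) - (-1)*(-38)²/7 = 21*(-6) - (-1)*1444/7 = -126 - 1*(-1444/7) = -126 + 1444/7 = 562/7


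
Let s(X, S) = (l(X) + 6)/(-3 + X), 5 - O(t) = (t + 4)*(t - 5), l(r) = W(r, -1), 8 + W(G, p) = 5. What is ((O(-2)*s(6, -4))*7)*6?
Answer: 798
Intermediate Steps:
W(G, p) = -3 (W(G, p) = -8 + 5 = -3)
l(r) = -3
O(t) = 5 - (-5 + t)*(4 + t) (O(t) = 5 - (t + 4)*(t - 5) = 5 - (4 + t)*(-5 + t) = 5 - (-5 + t)*(4 + t))
s(X, S) = 3/(-3 + X) (s(X, S) = (-3 + 6)/(-3 + X) = 3/(-3 + X))
((O(-2)*s(6, -4))*7)*6 = (((25 - 2 - 1*(-2)²)*(3/(-3 + 6)))*7)*6 = (((25 - 2 - 1*4)*(3/3))*7)*6 = (((25 - 2 - 4)*(3*(⅓)))*7)*6 = ((19*1)*7)*6 = (19*7)*6 = 133*6 = 798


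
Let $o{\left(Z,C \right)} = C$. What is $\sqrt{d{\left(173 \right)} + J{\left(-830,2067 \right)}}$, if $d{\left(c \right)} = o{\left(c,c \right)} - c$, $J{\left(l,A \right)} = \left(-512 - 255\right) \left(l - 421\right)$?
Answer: $3 \sqrt{106613} \approx 979.55$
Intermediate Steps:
$J{\left(l,A \right)} = 322907 - 767 l$ ($J{\left(l,A \right)} = - 767 \left(-421 + l\right) = 322907 - 767 l$)
$d{\left(c \right)} = 0$ ($d{\left(c \right)} = c - c = 0$)
$\sqrt{d{\left(173 \right)} + J{\left(-830,2067 \right)}} = \sqrt{0 + \left(322907 - -636610\right)} = \sqrt{0 + \left(322907 + 636610\right)} = \sqrt{0 + 959517} = \sqrt{959517} = 3 \sqrt{106613}$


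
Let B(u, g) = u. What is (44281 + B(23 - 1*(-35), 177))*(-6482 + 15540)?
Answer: 401622662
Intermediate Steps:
(44281 + B(23 - 1*(-35), 177))*(-6482 + 15540) = (44281 + (23 - 1*(-35)))*(-6482 + 15540) = (44281 + (23 + 35))*9058 = (44281 + 58)*9058 = 44339*9058 = 401622662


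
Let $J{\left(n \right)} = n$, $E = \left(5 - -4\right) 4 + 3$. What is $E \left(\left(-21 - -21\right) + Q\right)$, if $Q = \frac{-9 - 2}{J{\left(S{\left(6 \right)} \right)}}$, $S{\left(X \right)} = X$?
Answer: $- \frac{143}{2} \approx -71.5$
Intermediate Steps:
$E = 39$ ($E = \left(5 + 4\right) 4 + 3 = 9 \cdot 4 + 3 = 36 + 3 = 39$)
$Q = - \frac{11}{6}$ ($Q = \frac{-9 - 2}{6} = \left(-9 - 2\right) \frac{1}{6} = \left(-11\right) \frac{1}{6} = - \frac{11}{6} \approx -1.8333$)
$E \left(\left(-21 - -21\right) + Q\right) = 39 \left(\left(-21 - -21\right) - \frac{11}{6}\right) = 39 \left(\left(-21 + 21\right) - \frac{11}{6}\right) = 39 \left(0 - \frac{11}{6}\right) = 39 \left(- \frac{11}{6}\right) = - \frac{143}{2}$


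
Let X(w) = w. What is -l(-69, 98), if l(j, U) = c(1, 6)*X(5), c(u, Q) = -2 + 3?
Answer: -5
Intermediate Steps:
c(u, Q) = 1
l(j, U) = 5 (l(j, U) = 1*5 = 5)
-l(-69, 98) = -1*5 = -5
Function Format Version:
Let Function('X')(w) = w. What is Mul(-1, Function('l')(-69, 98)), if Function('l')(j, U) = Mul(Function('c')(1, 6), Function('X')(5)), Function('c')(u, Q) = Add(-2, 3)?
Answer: -5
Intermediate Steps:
Function('c')(u, Q) = 1
Function('l')(j, U) = 5 (Function('l')(j, U) = Mul(1, 5) = 5)
Mul(-1, Function('l')(-69, 98)) = Mul(-1, 5) = -5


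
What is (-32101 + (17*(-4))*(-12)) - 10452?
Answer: -41737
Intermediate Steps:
(-32101 + (17*(-4))*(-12)) - 10452 = (-32101 - 68*(-12)) - 10452 = (-32101 + 816) - 10452 = -31285 - 10452 = -41737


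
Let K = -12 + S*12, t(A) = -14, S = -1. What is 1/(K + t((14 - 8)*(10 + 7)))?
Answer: -1/38 ≈ -0.026316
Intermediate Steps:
K = -24 (K = -12 - 1*12 = -12 - 12 = -24)
1/(K + t((14 - 8)*(10 + 7))) = 1/(-24 - 14) = 1/(-38) = -1/38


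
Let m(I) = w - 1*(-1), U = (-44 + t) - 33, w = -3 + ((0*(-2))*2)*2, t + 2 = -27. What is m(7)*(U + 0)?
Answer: 212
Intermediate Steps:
t = -29 (t = -2 - 27 = -29)
w = -3 (w = -3 + (0*2)*2 = -3 + 0*2 = -3 + 0 = -3)
U = -106 (U = (-44 - 29) - 33 = -73 - 33 = -106)
m(I) = -2 (m(I) = -3 - 1*(-1) = -3 + 1 = -2)
m(7)*(U + 0) = -2*(-106 + 0) = -2*(-106) = 212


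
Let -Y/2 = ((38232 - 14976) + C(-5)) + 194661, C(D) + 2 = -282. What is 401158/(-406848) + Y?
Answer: -88543751363/203424 ≈ -4.3527e+5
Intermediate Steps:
C(D) = -284 (C(D) = -2 - 282 = -284)
Y = -435266 (Y = -2*(((38232 - 14976) - 284) + 194661) = -2*((23256 - 284) + 194661) = -2*(22972 + 194661) = -2*217633 = -435266)
401158/(-406848) + Y = 401158/(-406848) - 435266 = 401158*(-1/406848) - 435266 = -200579/203424 - 435266 = -88543751363/203424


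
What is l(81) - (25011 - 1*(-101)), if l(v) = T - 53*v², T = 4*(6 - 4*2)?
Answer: -372853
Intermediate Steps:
T = -8 (T = 4*(6 - 8) = 4*(-2) = -8)
l(v) = -8 - 53*v²
l(81) - (25011 - 1*(-101)) = (-8 - 53*81²) - (25011 - 1*(-101)) = (-8 - 53*6561) - (25011 + 101) = (-8 - 347733) - 1*25112 = -347741 - 25112 = -372853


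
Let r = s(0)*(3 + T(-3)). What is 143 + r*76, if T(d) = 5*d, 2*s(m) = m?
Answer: 143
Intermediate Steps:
s(m) = m/2
r = 0 (r = ((1/2)*0)*(3 + 5*(-3)) = 0*(3 - 15) = 0*(-12) = 0)
143 + r*76 = 143 + 0*76 = 143 + 0 = 143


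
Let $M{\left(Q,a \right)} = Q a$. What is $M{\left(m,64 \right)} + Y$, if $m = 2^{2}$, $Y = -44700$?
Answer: $-44444$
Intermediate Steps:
$m = 4$
$M{\left(m,64 \right)} + Y = 4 \cdot 64 - 44700 = 256 - 44700 = -44444$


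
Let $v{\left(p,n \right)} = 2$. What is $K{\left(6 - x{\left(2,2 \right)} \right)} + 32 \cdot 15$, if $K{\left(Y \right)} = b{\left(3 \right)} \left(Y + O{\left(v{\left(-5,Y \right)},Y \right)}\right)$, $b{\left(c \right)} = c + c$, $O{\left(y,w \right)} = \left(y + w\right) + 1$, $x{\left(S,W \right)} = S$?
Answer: $546$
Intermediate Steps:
$O{\left(y,w \right)} = 1 + w + y$ ($O{\left(y,w \right)} = \left(w + y\right) + 1 = 1 + w + y$)
$b{\left(c \right)} = 2 c$
$K{\left(Y \right)} = 18 + 12 Y$ ($K{\left(Y \right)} = 2 \cdot 3 \left(Y + \left(1 + Y + 2\right)\right) = 6 \left(Y + \left(3 + Y\right)\right) = 6 \left(3 + 2 Y\right) = 18 + 12 Y$)
$K{\left(6 - x{\left(2,2 \right)} \right)} + 32 \cdot 15 = \left(18 + 12 \left(6 - 2\right)\right) + 32 \cdot 15 = \left(18 + 12 \left(6 - 2\right)\right) + 480 = \left(18 + 12 \cdot 4\right) + 480 = \left(18 + 48\right) + 480 = 66 + 480 = 546$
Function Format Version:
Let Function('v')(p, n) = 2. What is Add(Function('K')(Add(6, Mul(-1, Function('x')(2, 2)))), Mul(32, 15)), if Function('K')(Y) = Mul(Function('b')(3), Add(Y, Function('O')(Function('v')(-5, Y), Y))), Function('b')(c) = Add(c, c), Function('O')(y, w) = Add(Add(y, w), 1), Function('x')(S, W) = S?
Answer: 546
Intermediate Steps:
Function('O')(y, w) = Add(1, w, y) (Function('O')(y, w) = Add(Add(w, y), 1) = Add(1, w, y))
Function('b')(c) = Mul(2, c)
Function('K')(Y) = Add(18, Mul(12, Y)) (Function('K')(Y) = Mul(Mul(2, 3), Add(Y, Add(1, Y, 2))) = Mul(6, Add(Y, Add(3, Y))) = Mul(6, Add(3, Mul(2, Y))) = Add(18, Mul(12, Y)))
Add(Function('K')(Add(6, Mul(-1, Function('x')(2, 2)))), Mul(32, 15)) = Add(Add(18, Mul(12, Add(6, Mul(-1, 2)))), Mul(32, 15)) = Add(Add(18, Mul(12, Add(6, -2))), 480) = Add(Add(18, Mul(12, 4)), 480) = Add(Add(18, 48), 480) = Add(66, 480) = 546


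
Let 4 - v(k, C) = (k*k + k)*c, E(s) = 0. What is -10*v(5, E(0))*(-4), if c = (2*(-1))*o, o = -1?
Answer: -2240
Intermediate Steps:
c = 2 (c = (2*(-1))*(-1) = -2*(-1) = 2)
v(k, C) = 4 - 2*k - 2*k² (v(k, C) = 4 - (k*k + k)*2 = 4 - (k² + k)*2 = 4 - (k + k²)*2 = 4 - (2*k + 2*k²) = 4 + (-2*k - 2*k²) = 4 - 2*k - 2*k²)
-10*v(5, E(0))*(-4) = -10*(4 - 2*5 - 2*5²)*(-4) = -10*(4 - 10 - 2*25)*(-4) = -10*(4 - 10 - 50)*(-4) = -10*(-56)*(-4) = 560*(-4) = -2240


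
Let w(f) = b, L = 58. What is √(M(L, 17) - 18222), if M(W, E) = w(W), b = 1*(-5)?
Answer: I*√18227 ≈ 135.01*I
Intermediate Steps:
b = -5
w(f) = -5
M(W, E) = -5
√(M(L, 17) - 18222) = √(-5 - 18222) = √(-18227) = I*√18227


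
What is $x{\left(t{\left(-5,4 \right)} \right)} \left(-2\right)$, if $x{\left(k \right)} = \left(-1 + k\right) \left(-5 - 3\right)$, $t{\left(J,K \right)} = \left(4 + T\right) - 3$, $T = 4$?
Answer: $64$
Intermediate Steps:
$t{\left(J,K \right)} = 5$ ($t{\left(J,K \right)} = \left(4 + 4\right) - 3 = 8 - 3 = 5$)
$x{\left(k \right)} = 8 - 8 k$ ($x{\left(k \right)} = \left(-1 + k\right) \left(-8\right) = 8 - 8 k$)
$x{\left(t{\left(-5,4 \right)} \right)} \left(-2\right) = \left(8 - 40\right) \left(-2\right) = \left(-32\right) \left(-2\right) = 64$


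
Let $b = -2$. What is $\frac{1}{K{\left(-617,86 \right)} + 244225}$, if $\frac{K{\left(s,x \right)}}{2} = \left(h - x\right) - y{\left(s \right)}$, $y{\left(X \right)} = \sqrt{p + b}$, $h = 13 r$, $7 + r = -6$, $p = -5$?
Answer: $\frac{243715}{59397001253} + \frac{2 i \sqrt{7}}{59397001253} \approx 4.1032 \cdot 10^{-6} + 8.9087 \cdot 10^{-11} i$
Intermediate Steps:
$r = -13$ ($r = -7 - 6 = -13$)
$h = -169$ ($h = 13 \left(-13\right) = -169$)
$y{\left(X \right)} = i \sqrt{7}$ ($y{\left(X \right)} = \sqrt{-5 - 2} = \sqrt{-7} = i \sqrt{7}$)
$K{\left(s,x \right)} = -338 - 2 x - 2 i \sqrt{7}$ ($K{\left(s,x \right)} = 2 \left(\left(-169 - x\right) - i \sqrt{7}\right) = 2 \left(-169 - x - i \sqrt{7}\right) = -338 - 2 x - 2 i \sqrt{7}$)
$\frac{1}{K{\left(-617,86 \right)} + 244225} = \frac{1}{\left(-338 - 172 - 2 i \sqrt{7}\right) + 244225} = \frac{1}{\left(-510 - 2 i \sqrt{7}\right) + 244225} = \frac{1}{243715 - 2 i \sqrt{7}}$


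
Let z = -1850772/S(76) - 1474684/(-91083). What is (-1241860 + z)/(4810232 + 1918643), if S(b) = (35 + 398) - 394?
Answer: -305326492948/1593503916225 ≈ -0.19161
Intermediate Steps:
S(b) = 39 (S(b) = 433 - 394 = 39)
z = -56172117800/1184079 (z = -1850772/39 - 1474684/(-91083) = -1850772*1/39 - 1474684*(-1/91083) = -616924/13 + 1474684/91083 = -56172117800/1184079 ≈ -47440.)
(-1241860 + z)/(4810232 + 1918643) = (-1241860 - 56172117800/1184079)/(4810232 + 1918643) = -1526632464740/1184079/6728875 = -1526632464740/1184079*1/6728875 = -305326492948/1593503916225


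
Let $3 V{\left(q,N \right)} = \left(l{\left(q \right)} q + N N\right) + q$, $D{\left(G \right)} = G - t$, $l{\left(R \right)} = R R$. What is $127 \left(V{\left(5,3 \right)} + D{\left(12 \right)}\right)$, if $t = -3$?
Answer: $\frac{23368}{3} \approx 7789.3$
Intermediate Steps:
$l{\left(R \right)} = R^{2}$
$D{\left(G \right)} = 3 + G$ ($D{\left(G \right)} = G - -3 = G + 3 = 3 + G$)
$V{\left(q,N \right)} = \frac{q}{3} + \frac{N^{2}}{3} + \frac{q^{3}}{3}$ ($V{\left(q,N \right)} = \frac{\left(q^{2} q + N N\right) + q}{3} = \frac{\left(q^{3} + N^{2}\right) + q}{3} = \frac{\left(N^{2} + q^{3}\right) + q}{3} = \frac{q + N^{2} + q^{3}}{3} = \frac{q}{3} + \frac{N^{2}}{3} + \frac{q^{3}}{3}$)
$127 \left(V{\left(5,3 \right)} + D{\left(12 \right)}\right) = 127 \left(\left(\frac{1}{3} \cdot 5 + \frac{3^{2}}{3} + \frac{5^{3}}{3}\right) + \left(3 + 12\right)\right) = 127 \left(\left(\frac{5}{3} + \frac{1}{3} \cdot 9 + \frac{1}{3} \cdot 125\right) + 15\right) = 127 \left(\left(\frac{5}{3} + 3 + \frac{125}{3}\right) + 15\right) = 127 \left(\frac{139}{3} + 15\right) = 127 \cdot \frac{184}{3} = \frac{23368}{3}$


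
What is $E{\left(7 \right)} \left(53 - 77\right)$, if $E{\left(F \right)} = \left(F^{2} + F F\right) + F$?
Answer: $-2520$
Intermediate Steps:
$E{\left(F \right)} = F + 2 F^{2}$ ($E{\left(F \right)} = \left(F^{2} + F^{2}\right) + F = 2 F^{2} + F = F + 2 F^{2}$)
$E{\left(7 \right)} \left(53 - 77\right) = 7 \left(1 + 2 \cdot 7\right) \left(53 - 77\right) = 7 \left(1 + 14\right) \left(-24\right) = 7 \cdot 15 \left(-24\right) = 105 \left(-24\right) = -2520$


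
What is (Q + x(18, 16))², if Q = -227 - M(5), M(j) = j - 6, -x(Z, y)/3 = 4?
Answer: 56644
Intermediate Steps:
x(Z, y) = -12 (x(Z, y) = -3*4 = -12)
M(j) = -6 + j
Q = -226 (Q = -227 - (-6 + 5) = -227 - 1*(-1) = -227 + 1 = -226)
(Q + x(18, 16))² = (-226 - 12)² = (-238)² = 56644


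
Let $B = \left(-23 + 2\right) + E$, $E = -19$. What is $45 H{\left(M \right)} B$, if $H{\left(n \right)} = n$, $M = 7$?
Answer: $-12600$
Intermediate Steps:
$B = -40$ ($B = \left(-23 + 2\right) - 19 = -21 - 19 = -40$)
$45 H{\left(M \right)} B = 45 \cdot 7 \left(-40\right) = 315 \left(-40\right) = -12600$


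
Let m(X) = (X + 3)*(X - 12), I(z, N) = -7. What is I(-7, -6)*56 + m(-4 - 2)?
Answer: -338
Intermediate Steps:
m(X) = (-12 + X)*(3 + X) (m(X) = (3 + X)*(-12 + X) = (-12 + X)*(3 + X))
I(-7, -6)*56 + m(-4 - 2) = -7*56 + (-36 + (-4 - 2)² - 9*(-4 - 2)) = -392 + (-36 + (-6)² - 9*(-6)) = -392 + (-36 + 36 + 54) = -392 + 54 = -338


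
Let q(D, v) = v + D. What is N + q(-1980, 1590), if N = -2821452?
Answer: -2821842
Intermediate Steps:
q(D, v) = D + v
N + q(-1980, 1590) = -2821452 + (-1980 + 1590) = -2821452 - 390 = -2821842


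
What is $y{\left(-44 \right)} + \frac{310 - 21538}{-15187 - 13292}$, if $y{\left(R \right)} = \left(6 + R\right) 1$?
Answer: $- \frac{353658}{9493} \approx -37.255$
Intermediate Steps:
$y{\left(R \right)} = 6 + R$
$y{\left(-44 \right)} + \frac{310 - 21538}{-15187 - 13292} = \left(6 - 44\right) + \frac{310 - 21538}{-15187 - 13292} = -38 - \frac{21228}{-28479} = -38 - - \frac{7076}{9493} = -38 + \frac{7076}{9493} = - \frac{353658}{9493}$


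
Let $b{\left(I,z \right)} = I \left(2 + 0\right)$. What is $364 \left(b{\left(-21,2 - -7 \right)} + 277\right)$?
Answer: $85540$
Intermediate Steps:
$b{\left(I,z \right)} = 2 I$ ($b{\left(I,z \right)} = I 2 = 2 I$)
$364 \left(b{\left(-21,2 - -7 \right)} + 277\right) = 364 \left(2 \left(-21\right) + 277\right) = 364 \left(-42 + 277\right) = 364 \cdot 235 = 85540$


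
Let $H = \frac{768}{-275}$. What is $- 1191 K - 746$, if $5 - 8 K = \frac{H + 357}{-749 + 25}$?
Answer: $- \frac{2489881037}{1592800} \approx -1563.2$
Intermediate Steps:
$H = - \frac{768}{275}$ ($H = 768 \left(- \frac{1}{275}\right) = - \frac{768}{275} \approx -2.7927$)
$K = \frac{1092907}{1592800}$ ($K = \frac{5}{8} - \frac{\left(- \frac{768}{275} + 357\right) \frac{1}{-749 + 25}}{8} = \frac{5}{8} - \frac{\frac{97407}{275} \frac{1}{-724}}{8} = \frac{5}{8} - \frac{\frac{97407}{275} \left(- \frac{1}{724}\right)}{8} = \frac{5}{8} - - \frac{97407}{1592800} = \frac{5}{8} + \frac{97407}{1592800} = \frac{1092907}{1592800} \approx 0.68615$)
$- 1191 K - 746 = \left(-1191\right) \frac{1092907}{1592800} - 746 = - \frac{1301652237}{1592800} - 746 = - \frac{2489881037}{1592800}$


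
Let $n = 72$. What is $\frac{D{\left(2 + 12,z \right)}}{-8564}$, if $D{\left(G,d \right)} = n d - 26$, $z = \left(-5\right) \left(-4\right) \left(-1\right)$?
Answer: $\frac{733}{4282} \approx 0.17118$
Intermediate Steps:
$z = -20$ ($z = 20 \left(-1\right) = -20$)
$D{\left(G,d \right)} = -26 + 72 d$ ($D{\left(G,d \right)} = 72 d - 26 = -26 + 72 d$)
$\frac{D{\left(2 + 12,z \right)}}{-8564} = \frac{-26 + 72 \left(-20\right)}{-8564} = \left(-26 - 1440\right) \left(- \frac{1}{8564}\right) = \left(-1466\right) \left(- \frac{1}{8564}\right) = \frac{733}{4282}$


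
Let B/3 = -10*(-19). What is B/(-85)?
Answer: -114/17 ≈ -6.7059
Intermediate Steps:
B = 570 (B = 3*(-10*(-19)) = 3*190 = 570)
B/(-85) = 570/(-85) = 570*(-1/85) = -114/17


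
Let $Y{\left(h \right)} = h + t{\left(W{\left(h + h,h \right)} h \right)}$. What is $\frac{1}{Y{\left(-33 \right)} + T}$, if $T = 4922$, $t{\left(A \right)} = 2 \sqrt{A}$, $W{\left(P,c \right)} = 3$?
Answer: $\frac{4889}{23902717} - \frac{6 i \sqrt{11}}{23902717} \approx 0.00020454 - 8.3253 \cdot 10^{-7} i$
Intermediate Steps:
$Y{\left(h \right)} = h + 2 \sqrt{3} \sqrt{h}$ ($Y{\left(h \right)} = h + 2 \sqrt{3 h} = h + 2 \sqrt{3} \sqrt{h}$)
$\frac{1}{Y{\left(-33 \right)} + T} = \frac{1}{\left(-33 + 2 \sqrt{3} \sqrt{-33}\right) + 4922} = \frac{1}{\left(-33 + 2 \sqrt{3} i \sqrt{33}\right) + 4922} = \frac{1}{\left(-33 + 6 i \sqrt{11}\right) + 4922} = \frac{1}{4889 + 6 i \sqrt{11}}$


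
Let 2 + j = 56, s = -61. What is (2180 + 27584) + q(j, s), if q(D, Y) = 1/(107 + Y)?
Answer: 1369145/46 ≈ 29764.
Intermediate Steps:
j = 54 (j = -2 + 56 = 54)
(2180 + 27584) + q(j, s) = (2180 + 27584) + 1/(107 - 61) = 29764 + 1/46 = 1369145/46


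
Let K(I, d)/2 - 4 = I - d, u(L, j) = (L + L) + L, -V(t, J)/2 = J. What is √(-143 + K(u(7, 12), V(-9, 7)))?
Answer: I*√65 ≈ 8.0623*I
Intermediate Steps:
V(t, J) = -2*J
u(L, j) = 3*L (u(L, j) = 2*L + L = 3*L)
K(I, d) = 8 - 2*d + 2*I (K(I, d) = 8 + 2*(I - d) = 8 + (-2*d + 2*I) = 8 - 2*d + 2*I)
√(-143 + K(u(7, 12), V(-9, 7))) = √(-143 + (8 - (-4)*7 + 2*(3*7))) = √(-143 + (8 - 2*(-14) + 2*21)) = √(-143 + (8 + 28 + 42)) = √(-143 + 78) = √(-65) = I*√65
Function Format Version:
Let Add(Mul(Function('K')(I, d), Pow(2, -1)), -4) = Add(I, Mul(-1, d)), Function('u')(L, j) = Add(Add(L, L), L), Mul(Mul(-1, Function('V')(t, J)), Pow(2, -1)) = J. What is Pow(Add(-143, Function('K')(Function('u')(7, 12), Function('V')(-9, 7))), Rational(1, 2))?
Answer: Mul(I, Pow(65, Rational(1, 2))) ≈ Mul(8.0623, I)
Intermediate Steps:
Function('V')(t, J) = Mul(-2, J)
Function('u')(L, j) = Mul(3, L) (Function('u')(L, j) = Add(Mul(2, L), L) = Mul(3, L))
Function('K')(I, d) = Add(8, Mul(-2, d), Mul(2, I)) (Function('K')(I, d) = Add(8, Mul(2, Add(I, Mul(-1, d)))) = Add(8, Add(Mul(-2, d), Mul(2, I))) = Add(8, Mul(-2, d), Mul(2, I)))
Pow(Add(-143, Function('K')(Function('u')(7, 12), Function('V')(-9, 7))), Rational(1, 2)) = Pow(Add(-143, Add(8, Mul(-2, Mul(-2, 7)), Mul(2, Mul(3, 7)))), Rational(1, 2)) = Pow(Add(-143, Add(8, Mul(-2, -14), Mul(2, 21))), Rational(1, 2)) = Pow(Add(-143, Add(8, 28, 42)), Rational(1, 2)) = Pow(Add(-143, 78), Rational(1, 2)) = Pow(-65, Rational(1, 2)) = Mul(I, Pow(65, Rational(1, 2)))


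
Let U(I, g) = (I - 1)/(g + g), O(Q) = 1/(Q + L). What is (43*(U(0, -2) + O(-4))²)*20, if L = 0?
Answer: 0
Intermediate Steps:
O(Q) = 1/Q (O(Q) = 1/(Q + 0) = 1/Q)
U(I, g) = (-1 + I)/(2*g) (U(I, g) = (-1 + I)/((2*g)) = (-1 + I)*(1/(2*g)) = (-1 + I)/(2*g))
(43*(U(0, -2) + O(-4))²)*20 = (43*((½)*(-1 + 0)/(-2) + 1/(-4))²)*20 = (43*((½)*(-½)*(-1) - ¼)²)*20 = (43*(¼ - ¼)²)*20 = (43*0²)*20 = (43*0)*20 = 0*20 = 0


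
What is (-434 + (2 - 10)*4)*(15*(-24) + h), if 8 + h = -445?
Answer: 378858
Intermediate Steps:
h = -453 (h = -8 - 445 = -453)
(-434 + (2 - 10)*4)*(15*(-24) + h) = (-434 + (2 - 10)*4)*(15*(-24) - 453) = (-434 - 8*4)*(-360 - 453) = (-434 - 32)*(-813) = -466*(-813) = 378858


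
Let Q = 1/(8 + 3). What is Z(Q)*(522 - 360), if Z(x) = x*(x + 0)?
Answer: 162/121 ≈ 1.3388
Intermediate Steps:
Q = 1/11 ≈ 0.090909
Z(x) = x² (Z(x) = x*x = x²)
Z(Q)*(522 - 360) = (1/11)²*(522 - 360) = (1/121)*162 = 162/121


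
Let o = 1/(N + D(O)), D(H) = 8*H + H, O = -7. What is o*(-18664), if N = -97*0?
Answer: 18664/63 ≈ 296.25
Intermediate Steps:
D(H) = 9*H
N = 0
o = -1/63 (o = 1/(0 + 9*(-7)) = 1/(0 - 63) = 1/(-63) = -1/63 ≈ -0.015873)
o*(-18664) = -1/63*(-18664) = 18664/63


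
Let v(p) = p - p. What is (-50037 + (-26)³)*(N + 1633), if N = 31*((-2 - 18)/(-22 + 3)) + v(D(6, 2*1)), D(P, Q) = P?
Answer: -2139748611/19 ≈ -1.1262e+8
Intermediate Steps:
v(p) = 0
N = 620/19 (N = 31*((-2 - 18)/(-22 + 3)) + 0 = 31*(-20/(-19)) + 0 = 31*(-20*(-1/19)) + 0 = 31*(20/19) + 0 = 620/19 + 0 = 620/19 ≈ 32.632)
(-50037 + (-26)³)*(N + 1633) = (-50037 + (-26)³)*(620/19 + 1633) = (-50037 - 17576)*(31647/19) = -67613*31647/19 = -2139748611/19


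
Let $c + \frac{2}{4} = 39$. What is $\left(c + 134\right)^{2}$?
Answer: $\frac{119025}{4} \approx 29756.0$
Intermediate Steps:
$c = \frac{77}{2}$ ($c = - \frac{1}{2} + 39 = \frac{77}{2} \approx 38.5$)
$\left(c + 134\right)^{2} = \left(\frac{77}{2} + 134\right)^{2} = \left(\frac{345}{2}\right)^{2} = \frac{119025}{4}$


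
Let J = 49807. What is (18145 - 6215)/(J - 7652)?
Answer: 2386/8431 ≈ 0.28300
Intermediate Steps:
(18145 - 6215)/(J - 7652) = (18145 - 6215)/(49807 - 7652) = 11930/42155 = 11930*(1/42155) = 2386/8431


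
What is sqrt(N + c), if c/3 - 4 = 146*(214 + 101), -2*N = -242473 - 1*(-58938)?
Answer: sqrt(918998)/2 ≈ 479.32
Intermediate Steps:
N = 183535/2 (N = -(-242473 - 1*(-58938))/2 = -(-242473 + 58938)/2 = -1/2*(-183535) = 183535/2 ≈ 91768.)
c = 137982 (c = 12 + 3*(146*(214 + 101)) = 12 + 3*(146*315) = 12 + 3*45990 = 12 + 137970 = 137982)
sqrt(N + c) = sqrt(183535/2 + 137982) = sqrt(459499/2) = sqrt(918998)/2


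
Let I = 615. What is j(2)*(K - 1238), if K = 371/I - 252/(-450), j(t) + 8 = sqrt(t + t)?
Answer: 7606546/1025 ≈ 7421.0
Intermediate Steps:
j(t) = -8 + sqrt(2)*sqrt(t) (j(t) = -8 + sqrt(t + t) = -8 + sqrt(2*t) = -8 + sqrt(2)*sqrt(t))
K = 3577/3075 (K = 371/615 - 252/(-450) = 371*(1/615) - 252*(-1/450) = 371/615 + 14/25 = 3577/3075 ≈ 1.1633)
j(2)*(K - 1238) = (-8 + sqrt(2)*sqrt(2))*(3577/3075 - 1238) = (-8 + 2)*(-3803273/3075) = -6*(-3803273/3075) = 7606546/1025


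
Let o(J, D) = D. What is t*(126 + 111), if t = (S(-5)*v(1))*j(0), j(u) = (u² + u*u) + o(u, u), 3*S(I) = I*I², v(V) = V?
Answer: 0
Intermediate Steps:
S(I) = I³/3 (S(I) = (I*I²)/3 = I³/3)
j(u) = u + 2*u² (j(u) = (u² + u*u) + u = (u² + u²) + u = 2*u² + u = u + 2*u²)
t = 0 (t = (((⅓)*(-5)³)*1)*(0*(1 + 2*0)) = (((⅓)*(-125))*1)*(0*(1 + 0)) = (-125/3*1)*(0*1) = -125/3*0 = 0)
t*(126 + 111) = 0*(126 + 111) = 0*237 = 0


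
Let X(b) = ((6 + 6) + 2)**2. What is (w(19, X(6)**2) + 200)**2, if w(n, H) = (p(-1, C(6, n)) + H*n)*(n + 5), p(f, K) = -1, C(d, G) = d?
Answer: 306875839408384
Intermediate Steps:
X(b) = 196 (X(b) = (12 + 2)**2 = 14**2 = 196)
w(n, H) = (-1 + H*n)*(5 + n) (w(n, H) = (-1 + H*n)*(n + 5) = (-1 + H*n)*(5 + n))
(w(19, X(6)**2) + 200)**2 = ((-5 - 1*19 + 196**2*19**2 + 5*196**2*19) + 200)**2 = ((-5 - 19 + 38416*361 + 5*38416*19) + 200)**2 = ((-5 - 19 + 13868176 + 3649520) + 200)**2 = (17517672 + 200)**2 = 17517872**2 = 306875839408384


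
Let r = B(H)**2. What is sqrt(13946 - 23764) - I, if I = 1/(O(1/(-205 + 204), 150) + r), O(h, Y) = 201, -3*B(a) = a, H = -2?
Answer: -9/1813 + I*sqrt(9818) ≈ -0.0049642 + 99.086*I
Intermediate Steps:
B(a) = -a/3
r = 4/9 (r = (-1/3*(-2))**2 = (2/3)**2 = 4/9 ≈ 0.44444)
I = 9/1813 (I = 1/(201 + 4/9) = 1/(1813/9) = 9/1813 ≈ 0.0049642)
sqrt(13946 - 23764) - I = sqrt(13946 - 23764) - 1*9/1813 = sqrt(-9818) - 9/1813 = I*sqrt(9818) - 9/1813 = -9/1813 + I*sqrt(9818)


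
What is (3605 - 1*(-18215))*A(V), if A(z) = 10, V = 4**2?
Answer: 218200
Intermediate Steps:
V = 16
(3605 - 1*(-18215))*A(V) = (3605 - 1*(-18215))*10 = (3605 + 18215)*10 = 21820*10 = 218200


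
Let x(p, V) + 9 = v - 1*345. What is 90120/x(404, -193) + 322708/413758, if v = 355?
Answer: 18644096834/206879 ≈ 90121.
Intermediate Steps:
x(p, V) = 1 (x(p, V) = -9 + (355 - 1*345) = -9 + (355 - 345) = -9 + 10 = 1)
90120/x(404, -193) + 322708/413758 = 90120/1 + 322708/413758 = 90120*1 + 322708*(1/413758) = 90120 + 161354/206879 = 18644096834/206879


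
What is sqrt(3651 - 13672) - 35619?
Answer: -35619 + I*sqrt(10021) ≈ -35619.0 + 100.1*I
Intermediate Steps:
sqrt(3651 - 13672) - 35619 = sqrt(-10021) - 35619 = I*sqrt(10021) - 35619 = -35619 + I*sqrt(10021)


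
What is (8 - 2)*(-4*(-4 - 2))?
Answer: 144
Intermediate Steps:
(8 - 2)*(-4*(-4 - 2)) = 6*(-4*(-6)) = 6*24 = 144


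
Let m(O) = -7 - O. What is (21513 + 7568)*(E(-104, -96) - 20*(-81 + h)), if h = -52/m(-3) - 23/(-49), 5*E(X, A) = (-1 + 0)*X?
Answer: 9771099676/245 ≈ 3.9882e+7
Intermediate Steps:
E(X, A) = -X/5 (E(X, A) = ((-1 + 0)*X)/5 = (-X)/5 = -X/5)
h = 660/49 (h = -52/(-7 - 1*(-3)) - 23/(-49) = -52/(-7 + 3) - 23*(-1/49) = -52/(-4) + 23/49 = -52*(-¼) + 23/49 = 13 + 23/49 = 660/49 ≈ 13.469)
(21513 + 7568)*(E(-104, -96) - 20*(-81 + h)) = (21513 + 7568)*(-⅕*(-104) - 20*(-81 + 660/49)) = 29081*(104/5 - 20*(-3309/49)) = 29081*(104/5 + 66180/49) = 29081*(335996/245) = 9771099676/245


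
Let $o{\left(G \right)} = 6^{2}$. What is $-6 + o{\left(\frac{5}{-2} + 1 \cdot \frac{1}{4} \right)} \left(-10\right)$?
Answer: $-366$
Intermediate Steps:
$o{\left(G \right)} = 36$
$-6 + o{\left(\frac{5}{-2} + 1 \cdot \frac{1}{4} \right)} \left(-10\right) = -6 + 36 \left(-10\right) = -6 - 360 = -366$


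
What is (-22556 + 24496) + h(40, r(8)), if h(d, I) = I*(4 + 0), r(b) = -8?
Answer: 1908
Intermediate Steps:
h(d, I) = 4*I (h(d, I) = I*4 = 4*I)
(-22556 + 24496) + h(40, r(8)) = (-22556 + 24496) + 4*(-8) = 1940 - 32 = 1908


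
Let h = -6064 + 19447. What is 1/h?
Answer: 1/13383 ≈ 7.4722e-5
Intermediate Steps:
h = 13383
1/h = 1/13383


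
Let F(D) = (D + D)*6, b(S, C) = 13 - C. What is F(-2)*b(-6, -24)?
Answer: -888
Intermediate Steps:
F(D) = 12*D (F(D) = (2*D)*6 = 12*D)
F(-2)*b(-6, -24) = (12*(-2))*(13 - 1*(-24)) = -24*(13 + 24) = -24*37 = -888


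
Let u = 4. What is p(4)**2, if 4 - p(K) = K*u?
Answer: 144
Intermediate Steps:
p(K) = 4 - 4*K (p(K) = 4 - K*4 = 4 - 4*K)
p(4)**2 = (4 - 4*4)**2 = (4 - 16)**2 = (-12)**2 = 144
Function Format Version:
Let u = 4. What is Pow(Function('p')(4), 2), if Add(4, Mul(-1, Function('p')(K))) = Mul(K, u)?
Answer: 144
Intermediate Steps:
Function('p')(K) = Add(4, Mul(-4, K)) (Function('p')(K) = Add(4, Mul(-1, Mul(K, 4))) = Add(4, Mul(-1, Mul(4, K))) = Add(4, Mul(-4, K)))
Pow(Function('p')(4), 2) = Pow(Add(4, Mul(-4, 4)), 2) = Pow(Add(4, -16), 2) = Pow(-12, 2) = 144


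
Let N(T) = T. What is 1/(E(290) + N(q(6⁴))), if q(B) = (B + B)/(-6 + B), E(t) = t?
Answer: 215/62782 ≈ 0.0034245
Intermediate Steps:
q(B) = 2*B/(-6 + B) (q(B) = (2*B)/(-6 + B) = 2*B/(-6 + B))
1/(E(290) + N(q(6⁴))) = 1/(290 + 2*6⁴/(-6 + 6⁴)) = 1/(290 + 2*1296/(-6 + 1296)) = 1/(290 + 2*1296/1290) = 1/(290 + 2*1296*(1/1290)) = 1/(290 + 432/215) = 1/(62782/215) = 215/62782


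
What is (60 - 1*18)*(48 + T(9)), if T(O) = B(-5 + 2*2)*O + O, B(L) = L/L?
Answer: 2772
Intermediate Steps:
B(L) = 1
T(O) = 2*O (T(O) = 1*O + O = O + O = 2*O)
(60 - 1*18)*(48 + T(9)) = (60 - 1*18)*(48 + 2*9) = (60 - 18)*(48 + 18) = 42*66 = 2772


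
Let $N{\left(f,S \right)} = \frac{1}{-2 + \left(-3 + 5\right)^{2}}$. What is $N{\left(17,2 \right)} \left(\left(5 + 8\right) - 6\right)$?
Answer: $\frac{7}{2} \approx 3.5$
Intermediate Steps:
$N{\left(f,S \right)} = \frac{1}{2}$ ($N{\left(f,S \right)} = \frac{1}{-2 + 2^{2}} = \frac{1}{-2 + 4} = \frac{1}{2}$)
$N{\left(17,2 \right)} \left(\left(5 + 8\right) - 6\right) = \frac{\left(5 + 8\right) - 6}{2} = \frac{13 - 6}{2} = \frac{1}{2} \cdot 7 = \frac{7}{2}$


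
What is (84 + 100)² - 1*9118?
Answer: 24738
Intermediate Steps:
(84 + 100)² - 1*9118 = 184² - 9118 = 33856 - 9118 = 24738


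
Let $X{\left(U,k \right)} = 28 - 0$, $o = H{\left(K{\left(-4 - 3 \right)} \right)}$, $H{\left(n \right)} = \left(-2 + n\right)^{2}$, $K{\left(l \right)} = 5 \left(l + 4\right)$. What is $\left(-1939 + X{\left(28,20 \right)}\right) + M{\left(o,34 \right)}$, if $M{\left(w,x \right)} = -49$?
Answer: $-1960$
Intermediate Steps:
$K{\left(l \right)} = 20 + 5 l$ ($K{\left(l \right)} = 5 \left(4 + l\right) = 20 + 5 l$)
$o = 289$ ($o = \left(-2 + \left(20 + 5 \left(-4 - 3\right)\right)\right)^{2} = \left(-2 + \left(20 + 5 \left(-7\right)\right)\right)^{2} = \left(-2 + \left(20 - 35\right)\right)^{2} = \left(-2 - 15\right)^{2} = \left(-17\right)^{2} = 289$)
$X{\left(U,k \right)} = 28$ ($X{\left(U,k \right)} = 28 + 0 = 28$)
$\left(-1939 + X{\left(28,20 \right)}\right) + M{\left(o,34 \right)} = \left(-1939 + 28\right) - 49 = -1911 - 49 = -1960$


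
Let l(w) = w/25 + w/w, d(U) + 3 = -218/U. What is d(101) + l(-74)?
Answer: -17974/2525 ≈ -7.1184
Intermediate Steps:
d(U) = -3 - 218/U
l(w) = 1 + w/25 (l(w) = w*(1/25) + 1 = w/25 + 1 = 1 + w/25)
d(101) + l(-74) = (-3 - 218/101) + (1 + (1/25)*(-74)) = (-3 - 218*1/101) + (1 - 74/25) = (-3 - 218/101) - 49/25 = -521/101 - 49/25 = -17974/2525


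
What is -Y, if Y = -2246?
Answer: 2246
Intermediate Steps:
-Y = -1*(-2246) = 2246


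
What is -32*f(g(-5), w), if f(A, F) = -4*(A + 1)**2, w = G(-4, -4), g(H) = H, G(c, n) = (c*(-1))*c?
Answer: 2048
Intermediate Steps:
G(c, n) = -c**2 (G(c, n) = (-c)*c = -c**2)
w = -16 (w = -1*(-4)**2 = -1*16 = -16)
f(A, F) = -4*(1 + A)**2
-32*f(g(-5), w) = -(-128)*(1 - 5)**2 = -(-128)*(-4)**2 = -(-128)*16 = -32*(-64) = 2048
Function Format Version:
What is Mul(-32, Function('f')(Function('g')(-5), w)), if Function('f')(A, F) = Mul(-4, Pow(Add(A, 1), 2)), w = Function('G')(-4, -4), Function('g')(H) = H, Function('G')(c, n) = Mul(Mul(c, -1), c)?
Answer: 2048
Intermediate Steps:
Function('G')(c, n) = Mul(-1, Pow(c, 2)) (Function('G')(c, n) = Mul(Mul(-1, c), c) = Mul(-1, Pow(c, 2)))
w = -16 (w = Mul(-1, Pow(-4, 2)) = Mul(-1, 16) = -16)
Function('f')(A, F) = Mul(-4, Pow(Add(1, A), 2))
Mul(-32, Function('f')(Function('g')(-5), w)) = Mul(-32, Mul(-4, Pow(Add(1, -5), 2))) = Mul(-32, Mul(-4, Pow(-4, 2))) = Mul(-32, Mul(-4, 16)) = Mul(-32, -64) = 2048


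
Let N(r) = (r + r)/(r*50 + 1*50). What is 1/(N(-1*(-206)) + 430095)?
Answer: 5175/2225741831 ≈ 2.3251e-6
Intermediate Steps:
N(r) = 2*r/(50 + 50*r) (N(r) = (2*r)/(50*r + 50) = (2*r)/(50 + 50*r) = 2*r/(50 + 50*r))
1/(N(-1*(-206)) + 430095) = 1/((-1*(-206))/(25*(1 - 1*(-206))) + 430095) = 1/((1/25)*206/(1 + 206) + 430095) = 1/((1/25)*206/207 + 430095) = 1/((1/25)*206*(1/207) + 430095) = 1/(206/5175 + 430095) = 1/(2225741831/5175) = 5175/2225741831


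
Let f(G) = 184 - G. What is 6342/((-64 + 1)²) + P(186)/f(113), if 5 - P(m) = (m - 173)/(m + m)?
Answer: 2775169/1663956 ≈ 1.6678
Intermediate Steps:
P(m) = 5 - (-173 + m)/(2*m) (P(m) = 5 - (m - 173)/(m + m) = 5 - (-173 + m)/(2*m))
6342/((-64 + 1)²) + P(186)/f(113) = 6342/((-64 + 1)²) + ((½)*(173 + 9*186)/186)/(184 - 1*113) = 6342/((-63)²) + ((½)*(1/186)*(173 + 1674))/(184 - 113) = 6342/3969 + ((½)*(1/186)*1847)/71 = 6342*(1/3969) + (1847/372)*(1/71) = 302/189 + 1847/26412 = 2775169/1663956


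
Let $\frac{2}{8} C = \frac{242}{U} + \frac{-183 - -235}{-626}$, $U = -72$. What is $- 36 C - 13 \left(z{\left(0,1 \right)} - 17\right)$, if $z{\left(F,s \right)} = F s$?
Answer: $\frac{224409}{313} \approx 716.96$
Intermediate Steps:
$C = - \frac{38809}{2817}$ ($C = 4 \left(\frac{242}{-72} + \frac{-183 - -235}{-626}\right) = 4 \left(242 \left(- \frac{1}{72}\right) + \left(-183 + 235\right) \left(- \frac{1}{626}\right)\right) = 4 \left(- \frac{121}{36} + 52 \left(- \frac{1}{626}\right)\right) = 4 \left(- \frac{121}{36} - \frac{26}{313}\right) = 4 \left(- \frac{38809}{11268}\right) = - \frac{38809}{2817} \approx -13.777$)
$- 36 C - 13 \left(z{\left(0,1 \right)} - 17\right) = \left(-36\right) \left(- \frac{38809}{2817}\right) - 13 \left(0 \cdot 1 - 17\right) = \frac{155236}{313} - 13 \left(0 - 17\right) = \frac{155236}{313} - -221 = \frac{155236}{313} + 221 = \frac{224409}{313}$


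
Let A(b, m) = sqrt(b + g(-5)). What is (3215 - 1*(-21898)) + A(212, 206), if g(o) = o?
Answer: 25113 + 3*sqrt(23) ≈ 25127.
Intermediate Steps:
A(b, m) = sqrt(-5 + b) (A(b, m) = sqrt(b - 5) = sqrt(-5 + b))
(3215 - 1*(-21898)) + A(212, 206) = (3215 - 1*(-21898)) + sqrt(-5 + 212) = (3215 + 21898) + sqrt(207) = 25113 + 3*sqrt(23)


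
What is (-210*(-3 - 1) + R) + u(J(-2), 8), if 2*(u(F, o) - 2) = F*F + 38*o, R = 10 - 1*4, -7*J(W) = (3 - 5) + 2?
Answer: 1000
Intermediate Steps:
J(W) = 0 (J(W) = -((3 - 5) + 2)/7 = -(-2 + 2)/7 = -⅐*0 = 0)
R = 6 (R = 10 - 4 = 6)
u(F, o) = 2 + F²/2 + 19*o (u(F, o) = 2 + (F*F + 38*o)/2 = 2 + (F² + 38*o)/2 = 2 + (F²/2 + 19*o) = 2 + F²/2 + 19*o)
(-210*(-3 - 1) + R) + u(J(-2), 8) = (-210*(-3 - 1) + 6) + (2 + (½)*0² + 19*8) = (-210*(-4) + 6) + (2 + (½)*0 + 152) = (-105*(-8) + 6) + (2 + 0 + 152) = (840 + 6) + 154 = 846 + 154 = 1000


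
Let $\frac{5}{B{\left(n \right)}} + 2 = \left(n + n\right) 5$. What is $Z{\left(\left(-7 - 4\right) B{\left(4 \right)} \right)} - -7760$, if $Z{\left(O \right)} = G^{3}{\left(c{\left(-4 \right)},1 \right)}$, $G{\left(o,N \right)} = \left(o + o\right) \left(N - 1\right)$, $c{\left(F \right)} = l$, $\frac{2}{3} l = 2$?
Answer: $7760$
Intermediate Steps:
$l = 3$ ($l = \frac{3}{2} \cdot 2 = 3$)
$c{\left(F \right)} = 3$
$G{\left(o,N \right)} = 2 o \left(-1 + N\right)$
$B{\left(n \right)} = \frac{5}{-2 + 10 n}$ ($B{\left(n \right)} = \frac{5}{-2 + \left(n + n\right) 5} = \frac{5}{-2 + 2 n 5} = \frac{5}{-2 + 10 n}$)
$Z{\left(O \right)} = 0$ ($Z{\left(O \right)} = \left(2 \cdot 3 \left(-1 + 1\right)\right)^{3} = \left(2 \cdot 3 \cdot 0\right)^{3} = 0^{3} = 0$)
$Z{\left(\left(-7 - 4\right) B{\left(4 \right)} \right)} - -7760 = 0 - -7760 = 0 + 7760 = 7760$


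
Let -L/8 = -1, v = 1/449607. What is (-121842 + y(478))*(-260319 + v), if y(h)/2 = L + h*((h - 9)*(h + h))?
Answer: -50153830394753499856/449607 ≈ -1.1155e+14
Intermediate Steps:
v = 1/449607 ≈ 2.2242e-6
L = 8 (L = -8*(-1) = 8)
y(h) = 16 + 4*h²*(-9 + h) (y(h) = 2*(8 + h*((h - 9)*(h + h))) = 2*(8 + h*((-9 + h)*(2*h))) = 2*(8 + h*(2*h*(-9 + h))) = 2*(8 + 2*h²*(-9 + h)) = 16 + 4*h²*(-9 + h))
(-121842 + y(478))*(-260319 + v) = (-121842 + (16 - 36*478² + 4*478³))*(-260319 + 1/449607) = (-121842 + (16 - 36*228484 + 4*109215352))*(-117041244632/449607) = (-121842 + (16 - 8225424 + 436861408))*(-117041244632/449607) = (-121842 + 428636000)*(-117041244632/449607) = 428514158*(-117041244632/449607) = -50153830394753499856/449607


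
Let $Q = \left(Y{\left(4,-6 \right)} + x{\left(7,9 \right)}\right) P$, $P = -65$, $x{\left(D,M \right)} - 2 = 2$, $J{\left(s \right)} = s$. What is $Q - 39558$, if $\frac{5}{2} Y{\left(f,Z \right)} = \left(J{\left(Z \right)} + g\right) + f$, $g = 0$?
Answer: $-39766$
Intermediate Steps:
$Y{\left(f,Z \right)} = \frac{2 Z}{5} + \frac{2 f}{5}$ ($Y{\left(f,Z \right)} = \frac{2 \left(\left(Z + 0\right) + f\right)}{5} = \frac{2 \left(Z + f\right)}{5} = \frac{2 Z}{5} + \frac{2 f}{5}$)
$x{\left(D,M \right)} = 4$ ($x{\left(D,M \right)} = 2 + 2 = 4$)
$Q = -208$ ($Q = \left(\left(\frac{2}{5} \left(-6\right) + \frac{2}{5} \cdot 4\right) + 4\right) \left(-65\right) = \left(\left(- \frac{12}{5} + \frac{8}{5}\right) + 4\right) \left(-65\right) = \left(- \frac{4}{5} + 4\right) \left(-65\right) = \frac{16}{5} \left(-65\right) = -208$)
$Q - 39558 = -208 - 39558 = -39766$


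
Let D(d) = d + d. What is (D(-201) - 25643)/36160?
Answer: -5209/7232 ≈ -0.72027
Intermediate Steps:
D(d) = 2*d
(D(-201) - 25643)/36160 = (2*(-201) - 25643)/36160 = (-402 - 25643)*(1/36160) = -26045*1/36160 = -5209/7232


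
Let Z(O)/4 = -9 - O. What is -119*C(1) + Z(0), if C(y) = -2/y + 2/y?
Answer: -36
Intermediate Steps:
C(y) = 0
Z(O) = -36 - 4*O (Z(O) = 4*(-9 - O) = -36 - 4*O)
-119*C(1) + Z(0) = -119*0 + (-36 - 4*0) = 0 + (-36 + 0) = 0 - 36 = -36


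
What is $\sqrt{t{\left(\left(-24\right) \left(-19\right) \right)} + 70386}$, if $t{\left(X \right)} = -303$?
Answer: $3 \sqrt{7787} \approx 264.73$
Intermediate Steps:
$\sqrt{t{\left(\left(-24\right) \left(-19\right) \right)} + 70386} = \sqrt{-303 + 70386} = \sqrt{70083} = 3 \sqrt{7787}$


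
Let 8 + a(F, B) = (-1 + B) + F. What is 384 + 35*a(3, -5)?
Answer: -1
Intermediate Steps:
a(F, B) = -9 + B + F (a(F, B) = -8 + ((-1 + B) + F) = -8 + (-1 + B + F) = -9 + B + F)
384 + 35*a(3, -5) = 384 + 35*(-9 - 5 + 3) = 384 + 35*(-11) = 384 - 385 = -1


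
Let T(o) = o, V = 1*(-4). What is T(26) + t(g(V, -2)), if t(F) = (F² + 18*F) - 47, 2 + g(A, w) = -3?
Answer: -86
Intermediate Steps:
V = -4
g(A, w) = -5 (g(A, w) = -2 - 3 = -5)
t(F) = -47 + F² + 18*F
T(26) + t(g(V, -2)) = 26 + (-47 + (-5)² + 18*(-5)) = 26 + (-47 + 25 - 90) = 26 - 112 = -86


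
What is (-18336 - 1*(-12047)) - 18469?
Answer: -24758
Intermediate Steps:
(-18336 - 1*(-12047)) - 18469 = (-18336 + 12047) - 18469 = -6289 - 18469 = -24758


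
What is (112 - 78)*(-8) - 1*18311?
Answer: -18583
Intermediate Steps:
(112 - 78)*(-8) - 1*18311 = 34*(-8) - 18311 = -272 - 18311 = -18583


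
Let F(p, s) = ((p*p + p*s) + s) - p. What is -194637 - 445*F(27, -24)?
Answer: -207987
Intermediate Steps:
F(p, s) = s + p**2 - p + p*s (F(p, s) = ((p**2 + p*s) + s) - p = (s + p**2 + p*s) - p = s + p**2 - p + p*s)
-194637 - 445*F(27, -24) = -194637 - 445*(-24 + 27**2 - 1*27 + 27*(-24)) = -194637 - 445*(-24 + 729 - 27 - 648) = -194637 - 445*30 = -194637 - 13350 = -207987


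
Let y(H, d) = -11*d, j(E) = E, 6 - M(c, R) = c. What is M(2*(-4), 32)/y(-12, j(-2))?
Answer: 7/11 ≈ 0.63636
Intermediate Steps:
M(c, R) = 6 - c
M(2*(-4), 32)/y(-12, j(-2)) = (6 - 2*(-4))/((-11*(-2))) = (6 - 1*(-8))/22 = (6 + 8)*(1/22) = 14*(1/22) = 7/11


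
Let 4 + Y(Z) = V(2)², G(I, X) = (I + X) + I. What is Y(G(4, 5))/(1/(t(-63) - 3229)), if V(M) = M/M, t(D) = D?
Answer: 9876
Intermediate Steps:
V(M) = 1
G(I, X) = X + 2*I
Y(Z) = -3 (Y(Z) = -4 + 1² = -4 + 1 = -3)
Y(G(4, 5))/(1/(t(-63) - 3229)) = -3/(1/(-63 - 3229)) = -3/(1/(-3292)) = -3/(-1/3292) = -3*(-3292) = 9876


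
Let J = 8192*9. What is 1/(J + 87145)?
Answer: 1/160873 ≈ 6.2161e-6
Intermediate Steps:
J = 73728
1/(J + 87145) = 1/(73728 + 87145) = 1/160873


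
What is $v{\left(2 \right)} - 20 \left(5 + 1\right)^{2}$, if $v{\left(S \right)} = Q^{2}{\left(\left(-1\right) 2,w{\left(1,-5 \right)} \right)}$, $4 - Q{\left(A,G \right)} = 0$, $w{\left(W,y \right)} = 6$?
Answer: $-704$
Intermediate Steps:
$Q{\left(A,G \right)} = 4$ ($Q{\left(A,G \right)} = 4 - 0 = 4 + 0 = 4$)
$v{\left(S \right)} = 16$ ($v{\left(S \right)} = 4^{2} = 16$)
$v{\left(2 \right)} - 20 \left(5 + 1\right)^{2} = 16 - 20 \left(5 + 1\right)^{2} = 16 - 20 \cdot 6^{2} = 16 - 720 = -704$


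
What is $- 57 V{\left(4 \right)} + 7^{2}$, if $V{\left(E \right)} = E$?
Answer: $-179$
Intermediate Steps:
$- 57 V{\left(4 \right)} + 7^{2} = \left(-57\right) 4 + 7^{2} = -228 + 49 = -179$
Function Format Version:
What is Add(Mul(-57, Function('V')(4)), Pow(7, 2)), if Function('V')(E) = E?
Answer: -179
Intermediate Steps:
Add(Mul(-57, Function('V')(4)), Pow(7, 2)) = Add(Mul(-57, 4), Pow(7, 2)) = Add(-228, 49) = -179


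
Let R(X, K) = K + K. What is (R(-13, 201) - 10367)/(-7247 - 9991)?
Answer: 9965/17238 ≈ 0.57808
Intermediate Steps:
R(X, K) = 2*K
(R(-13, 201) - 10367)/(-7247 - 9991) = (2*201 - 10367)/(-7247 - 9991) = (402 - 10367)/(-17238) = -9965*(-1/17238) = 9965/17238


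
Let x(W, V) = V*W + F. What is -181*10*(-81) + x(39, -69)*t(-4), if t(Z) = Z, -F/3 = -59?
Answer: 156666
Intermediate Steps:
F = 177 (F = -3*(-59) = 177)
x(W, V) = 177 + V*W (x(W, V) = V*W + 177 = 177 + V*W)
-181*10*(-81) + x(39, -69)*t(-4) = -181*10*(-81) + (177 - 69*39)*(-4) = -1810*(-81) + (177 - 2691)*(-4) = 146610 - 2514*(-4) = 146610 + 10056 = 156666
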